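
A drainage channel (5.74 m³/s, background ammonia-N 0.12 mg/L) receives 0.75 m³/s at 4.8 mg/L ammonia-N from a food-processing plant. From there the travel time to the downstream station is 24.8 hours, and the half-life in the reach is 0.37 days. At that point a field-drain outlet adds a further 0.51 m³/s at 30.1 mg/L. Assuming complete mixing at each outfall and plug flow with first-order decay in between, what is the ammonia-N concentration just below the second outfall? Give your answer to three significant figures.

After mixing, C = (5.740·0.1200 + 0.7500·4.800) / 6.490 = 4.289/6.490 = 0.6608 mg/L; combined flow 6.490 m³/s.
Half-life 0.37 d → k = ln 2 / 0.37 = 1.873 d⁻¹.
Applying C = C₀e^(−kt): 0.6608 × 0.1443 = 0.09536 mg/L.
Second outfall: C = (6.490·0.09536 + 0.5100·30.10)/7.000 = 2.281 mg/L.

2.28 mg/L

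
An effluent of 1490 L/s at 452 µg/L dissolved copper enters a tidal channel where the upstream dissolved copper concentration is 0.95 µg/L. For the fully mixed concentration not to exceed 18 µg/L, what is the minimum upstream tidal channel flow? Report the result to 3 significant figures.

Set C_mix = 18: (Q·0.9500 + 1490·452.0) / (Q + 1490) = 18
→ Q = 1490·(452.0 − 18)/(18 − 0.9500) = 37930 L/s.

37900 L/s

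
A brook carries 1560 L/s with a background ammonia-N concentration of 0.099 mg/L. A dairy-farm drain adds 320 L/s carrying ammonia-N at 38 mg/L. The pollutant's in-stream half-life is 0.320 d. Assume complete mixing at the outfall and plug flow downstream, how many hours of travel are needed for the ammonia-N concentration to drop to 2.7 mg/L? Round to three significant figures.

9.82 h

Mass balance: C = (1560·0.09900 + 320.0·38.00) / 1880 = 12310/1880 = 6.550 mg/L.
Half-life 0.320 d → k = ln 2 / 0.320 = 2.166 d⁻¹.
6.550·exp(−k·t) = 2.7 → t = ln(6.550/2.7)/k = 35350 s = 9.820 h.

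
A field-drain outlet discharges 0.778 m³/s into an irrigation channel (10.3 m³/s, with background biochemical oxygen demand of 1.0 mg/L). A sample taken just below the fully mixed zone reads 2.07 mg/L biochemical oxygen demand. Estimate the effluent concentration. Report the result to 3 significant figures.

Mass balance: 10.30·1.000 + 0.7780·Cₑ = 11.08·2.070
→ Cₑ = (11.08·2.070 − 10.30·1.000) / 0.7780 = 16.24 mg/L.

16.2 mg/L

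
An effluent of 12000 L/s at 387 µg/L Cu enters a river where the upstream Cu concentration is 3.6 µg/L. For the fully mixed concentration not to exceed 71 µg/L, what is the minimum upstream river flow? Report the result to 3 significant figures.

56300 L/s

Set C_mix = 71: (Q·3.600 + 12000·387.0) / (Q + 12000) = 71
→ Q = 12000·(387.0 − 71)/(71 − 3.600) = 56260 L/s.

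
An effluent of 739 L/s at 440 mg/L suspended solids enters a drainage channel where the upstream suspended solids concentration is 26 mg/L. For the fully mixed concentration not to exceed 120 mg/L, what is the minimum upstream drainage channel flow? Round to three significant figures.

2520 L/s

Set C_mix = 120: (Q·26.00 + 739.0·440.0) / (Q + 739.0) = 120
→ Q = 739.0·(440.0 − 120)/(120 − 26.00) = 2516 L/s.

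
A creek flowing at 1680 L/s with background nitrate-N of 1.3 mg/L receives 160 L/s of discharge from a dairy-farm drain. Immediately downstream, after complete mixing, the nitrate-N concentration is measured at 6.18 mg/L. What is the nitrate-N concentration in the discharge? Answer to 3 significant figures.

Mass balance: 1680·1.300 + 160.0·Cₑ = 1840·6.180
→ Cₑ = (1840·6.180 − 1680·1.300) / 160.0 = 57.42 mg/L.

57.4 mg/L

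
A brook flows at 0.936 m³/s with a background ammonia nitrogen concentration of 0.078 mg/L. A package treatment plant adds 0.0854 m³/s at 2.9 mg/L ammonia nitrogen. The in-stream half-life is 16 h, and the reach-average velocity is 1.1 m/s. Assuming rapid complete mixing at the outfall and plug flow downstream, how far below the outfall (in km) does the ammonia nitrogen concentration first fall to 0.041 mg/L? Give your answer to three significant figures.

Mixed concentration C = ΣQC/ΣQ = (0.9360·0.07800 + 0.08540·2.900) / 1.021 = 0.3207/1.021 = 0.3139 mg/L.
Half-life 16 h → k = ln 2 / 16 = 0.04332 h⁻¹ = 1.040 d⁻¹.
Set 0.3139·exp(−k·t) = 0.041 → t = ln(0.3139/0.041)/k = 169200 s = 46.99 h.
Distance = v·t = 1.1·169200 = 186100 m = 186.1 km.

186 km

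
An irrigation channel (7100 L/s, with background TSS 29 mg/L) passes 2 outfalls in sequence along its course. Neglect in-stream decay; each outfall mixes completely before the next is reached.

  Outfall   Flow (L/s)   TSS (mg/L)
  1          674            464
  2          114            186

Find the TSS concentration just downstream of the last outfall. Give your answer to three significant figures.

Below outfall 1: Q → 7774 L/s, C = (7100·29.00 + 674.0·464.0)/7774 = 66.71 mg/L.
Below outfall 2: Q → 7888 L/s, C = (7774·66.71 + 114.0·186.0)/7888 = 68.44 mg/L.

68.4 mg/L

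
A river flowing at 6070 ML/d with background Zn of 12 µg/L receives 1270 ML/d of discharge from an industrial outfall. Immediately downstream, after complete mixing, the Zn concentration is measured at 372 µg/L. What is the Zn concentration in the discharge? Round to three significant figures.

Mass balance: 6070·12.00 + 1270·Cₑ = 7340·372.0
→ Cₑ = (7340·372.0 − 6070·12.00) / 1270 = 2093 µg/L.

2090 µg/L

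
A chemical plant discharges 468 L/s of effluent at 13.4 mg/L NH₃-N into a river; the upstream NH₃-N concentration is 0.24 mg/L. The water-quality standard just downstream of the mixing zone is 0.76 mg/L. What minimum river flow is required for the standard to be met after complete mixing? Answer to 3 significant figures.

11400 L/s

Set C_mix = 0.76: (Q·0.2400 + 468.0·13.40) / (Q + 468.0) = 0.76
→ Q = 468.0·(13.40 − 0.76)/(0.76 − 0.2400) = 11380 L/s.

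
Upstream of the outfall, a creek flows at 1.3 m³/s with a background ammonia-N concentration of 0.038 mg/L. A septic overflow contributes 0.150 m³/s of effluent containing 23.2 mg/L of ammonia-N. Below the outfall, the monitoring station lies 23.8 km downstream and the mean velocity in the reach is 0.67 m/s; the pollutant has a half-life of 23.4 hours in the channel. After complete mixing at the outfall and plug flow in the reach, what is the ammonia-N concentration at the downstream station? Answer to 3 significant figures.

1.82 mg/L

Mass balance: C = (1.300·0.03800 + 0.1500·23.20) / 1.450 = 3.529/1.450 = 2.434 mg/L.
Travel time t = 23.8·1000 / 0.67 = 35520 s = 9.867 h.
Half-life 23.4 h → k = ln 2 / 23.4 = 0.02962 h⁻¹ = 0.7109 d⁻¹.
First-order decay: C = 2.434·exp(−k·t) = 2.434·0.7466 = 1.817 mg/L.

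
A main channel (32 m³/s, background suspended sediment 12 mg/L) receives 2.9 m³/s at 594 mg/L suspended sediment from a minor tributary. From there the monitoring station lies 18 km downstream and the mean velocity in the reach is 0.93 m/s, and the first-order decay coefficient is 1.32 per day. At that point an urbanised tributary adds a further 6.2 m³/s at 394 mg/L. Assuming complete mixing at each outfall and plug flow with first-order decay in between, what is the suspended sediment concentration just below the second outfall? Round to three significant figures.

Conservation of mass: C = (32.00·12.00 + 2.900·594.0) / 34.90 = 2107/34.90 = 60.36 mg/L; combined flow 34.90 m³/s.
Travel time t = 18·1000 / 0.93 = 19350 s = 5.376 h.
First-order decay: C = 60.36·exp(−k·t) = 60.36·0.7440 = 44.91 mg/L.
At the second outfall, C = (34.90·44.91 + 6.200·394.0) / (34.90 + 6.200) = 97.57 mg/L.

97.6 mg/L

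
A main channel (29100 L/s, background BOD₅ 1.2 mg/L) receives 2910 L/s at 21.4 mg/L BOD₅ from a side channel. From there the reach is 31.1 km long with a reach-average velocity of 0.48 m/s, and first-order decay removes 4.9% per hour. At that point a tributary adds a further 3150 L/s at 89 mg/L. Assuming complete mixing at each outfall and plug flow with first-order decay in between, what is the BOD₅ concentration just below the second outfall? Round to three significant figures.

9.09 mg/L

Conservation of mass: C = (29100·1.200 + 2910·21.40) / 32010 = 97190/32010 = 3.036 mg/L; combined flow 32010 L/s.
Travel time t = 31.1·1000 / 0.48 = 64790 s = 18.00 h.
4.9%/h lost → k = −ln(1 − 0.049) = 0.05024 h⁻¹.
After decay, C = 3.036 × e^(−kt) = 3.036 × 0.4049 = 1.229 mg/L.
Second outfall: C = (32010·1.229 + 3150·89.00)/35160 = 9.093 mg/L.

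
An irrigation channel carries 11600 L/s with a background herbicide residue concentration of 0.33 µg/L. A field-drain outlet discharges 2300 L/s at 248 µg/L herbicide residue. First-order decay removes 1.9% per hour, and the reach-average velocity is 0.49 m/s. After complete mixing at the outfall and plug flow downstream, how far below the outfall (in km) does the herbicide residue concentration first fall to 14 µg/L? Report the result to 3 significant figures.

99.5 km

Flow-weighted average: C = (11600·0.3300 + 2300·248.0) / 13900 = 574200/13900 = 41.31 µg/L.
1.9%/h lost → k = −ln(1 − 0.019) = 0.01918 h⁻¹.
Set 41.31·exp(−k·t) = 14 → t = ln(41.31/14)/k = 203100 s = 56.41 h.
Distance = v·t = 0.49·203100 = 99510 m = 99.51 km.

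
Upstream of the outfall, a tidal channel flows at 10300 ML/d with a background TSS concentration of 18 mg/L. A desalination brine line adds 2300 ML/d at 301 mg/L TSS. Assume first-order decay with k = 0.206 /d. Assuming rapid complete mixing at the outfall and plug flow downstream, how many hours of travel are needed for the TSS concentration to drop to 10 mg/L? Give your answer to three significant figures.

Flow-weighted average: C = (10300·18.00 + 2300·301.0) / 12600 = 877700/12600 = 69.66 mg/L.
69.66·exp(−k·t) = 10 → t = ln(69.66/10)/k = 814100 s = 226.1 h.

226 h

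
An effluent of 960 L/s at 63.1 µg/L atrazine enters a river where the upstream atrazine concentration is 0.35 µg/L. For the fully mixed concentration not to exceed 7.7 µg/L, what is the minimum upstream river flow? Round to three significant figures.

7240 L/s

Set C_mix = 7.7: (Q·0.3500 + 960.0·63.10) / (Q + 960.0) = 7.7
→ Q = 960.0·(63.10 − 7.7)/(7.7 − 0.3500) = 7236 L/s.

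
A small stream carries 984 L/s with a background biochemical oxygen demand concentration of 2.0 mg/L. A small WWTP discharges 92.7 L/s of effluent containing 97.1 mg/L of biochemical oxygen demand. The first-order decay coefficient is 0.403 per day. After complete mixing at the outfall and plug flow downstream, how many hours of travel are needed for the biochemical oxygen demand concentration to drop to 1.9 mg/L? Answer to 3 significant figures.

Conservation of mass: C = (984.0·2.000 + 92.70·97.10) / 1077 = 10970/1077 = 10.19 mg/L.
10.19·exp(−k·t) = 1.9 → t = ln(10.19/1.9)/k = 360000 s = 100.0 h.

100 h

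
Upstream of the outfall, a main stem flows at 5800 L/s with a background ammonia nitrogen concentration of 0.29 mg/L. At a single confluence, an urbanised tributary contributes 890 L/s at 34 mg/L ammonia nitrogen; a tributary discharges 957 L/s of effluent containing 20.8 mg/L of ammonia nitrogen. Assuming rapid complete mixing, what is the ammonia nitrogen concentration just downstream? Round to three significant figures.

Flow-weighted average: C = (5800·0.2900 + 890.0·34.00 + 957.0·20.80) / 7647 = 51850/7647 = 6.780 mg/L.

6.78 mg/L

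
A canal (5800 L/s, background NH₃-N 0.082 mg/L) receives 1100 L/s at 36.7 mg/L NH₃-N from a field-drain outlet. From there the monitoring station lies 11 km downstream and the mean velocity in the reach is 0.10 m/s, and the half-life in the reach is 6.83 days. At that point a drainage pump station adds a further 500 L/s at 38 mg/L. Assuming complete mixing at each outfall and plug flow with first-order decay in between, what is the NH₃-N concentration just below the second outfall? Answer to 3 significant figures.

Mass balance: C = (5800·0.08200 + 1100·36.70) / 6900 = 40850/6900 = 5.920 mg/L; combined flow 6900 L/s.
Travel time t = 11·1000 / 0.10 = 110000 s = 30.56 h.
Half-life 6.83 d → k = ln 2 / 6.83 = 0.1015 d⁻¹.
After decay, C = 5.920 × e^(−kt) = 5.920 × 0.8788 = 5.202 mg/L.
Second outfall: C = (6900·5.202 + 500.0·38.00)/7400 = 7.418 mg/L.

7.42 mg/L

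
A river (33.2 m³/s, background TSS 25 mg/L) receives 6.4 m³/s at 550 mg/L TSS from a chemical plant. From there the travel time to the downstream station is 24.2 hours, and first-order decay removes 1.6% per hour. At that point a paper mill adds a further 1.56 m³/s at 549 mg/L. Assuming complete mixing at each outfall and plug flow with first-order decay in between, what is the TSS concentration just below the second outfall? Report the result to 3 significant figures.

Mixed concentration C = ΣQC/ΣQ = (33.20·25.00 + 6.400·550.0) / 39.60 = 4350/39.60 = 109.8 mg/L; combined flow 39.60 m³/s.
1.6%/h lost → k = −ln(1 − 0.016) = 0.01613 h⁻¹.
Decay over the reach: 109.8·exp(−kt) = 109.8·0.6768 = 74.35 mg/L.
Second outfall: C = (39.60·74.35 + 1.560·549.0)/41.16 = 92.34 mg/L.

92.3 mg/L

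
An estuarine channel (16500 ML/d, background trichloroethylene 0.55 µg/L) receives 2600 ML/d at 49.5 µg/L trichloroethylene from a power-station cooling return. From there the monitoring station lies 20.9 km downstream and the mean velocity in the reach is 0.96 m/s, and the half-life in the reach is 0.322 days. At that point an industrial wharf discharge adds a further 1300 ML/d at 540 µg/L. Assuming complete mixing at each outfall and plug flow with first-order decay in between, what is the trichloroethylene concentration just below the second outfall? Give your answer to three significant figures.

After mixing, C = (16500·0.5500 + 2600·49.50) / 19100 = 137800/19100 = 7.213 µg/L; combined flow 19100 ML/d.
Travel time t = 20.9·1000 / 0.96 = 21770 s = 6.047 h.
Half-life 0.322 d → k = ln 2 / 0.322 = 2.153 d⁻¹.
First-order decay: C = 7.213·exp(−k·t) = 7.213·0.5813 = 4.193 µg/L.
Second outfall: C = (19100·4.193 + 1300·540.0)/20400 = 38.34 µg/L.

38.3 µg/L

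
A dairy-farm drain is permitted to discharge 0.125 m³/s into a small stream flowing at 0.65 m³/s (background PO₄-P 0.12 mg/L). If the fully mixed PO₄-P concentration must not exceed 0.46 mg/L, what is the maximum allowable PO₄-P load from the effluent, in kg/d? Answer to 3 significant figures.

24.1 kg/d

Mass balance at the limit: 0.6500·0.1200 + 0.1250·Cₑ = 0.7750·0.46 → Cₑ = 2.228 mg/L.
Load = 0.1250 m³/s × 2.228 g/m³ × 86 400 s/d = 24.06 kg/d.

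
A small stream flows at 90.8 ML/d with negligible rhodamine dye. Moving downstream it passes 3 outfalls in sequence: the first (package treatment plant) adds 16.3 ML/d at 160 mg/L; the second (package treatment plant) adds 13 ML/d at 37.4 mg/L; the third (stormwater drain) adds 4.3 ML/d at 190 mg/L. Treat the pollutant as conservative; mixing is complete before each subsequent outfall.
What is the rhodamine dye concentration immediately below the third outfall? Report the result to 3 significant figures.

31.4 mg/L

After outfall 1: Q = 90.80 + 16.30 = 107.1 ML/d; C = (90.80·0 + 16.30·160.0)/107.1 = 24.35 mg/L.
After outfall 2: Q = 107.1 + 13.00 = 120.1 ML/d; C = (107.1·24.35 + 13.00·37.40)/120.1 = 25.76 mg/L.
After outfall 3: Q = 120.1 + 4.300 = 124.4 ML/d; C = (120.1·25.76 + 4.300·190.0)/124.4 = 31.44 mg/L.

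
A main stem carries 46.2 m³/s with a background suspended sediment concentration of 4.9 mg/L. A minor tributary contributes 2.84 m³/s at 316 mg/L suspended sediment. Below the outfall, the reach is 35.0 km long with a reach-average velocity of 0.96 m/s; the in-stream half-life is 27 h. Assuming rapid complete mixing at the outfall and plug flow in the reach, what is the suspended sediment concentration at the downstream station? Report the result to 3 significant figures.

Flow-weighted average: C = (46.20·4.900 + 2.840·316.0) / 49.04 = 1124/49.04 = 22.92 mg/L.
Travel time t = 35.0·1000 / 0.96 = 36460 s = 10.13 h.
Half-life 27 h → k = ln 2 / 27 = 0.02567 h⁻¹ = 0.6161 d⁻¹.
Decay over the reach: 22.92·exp(−kt) = 22.92·0.7711 = 17.67 mg/L.

17.7 mg/L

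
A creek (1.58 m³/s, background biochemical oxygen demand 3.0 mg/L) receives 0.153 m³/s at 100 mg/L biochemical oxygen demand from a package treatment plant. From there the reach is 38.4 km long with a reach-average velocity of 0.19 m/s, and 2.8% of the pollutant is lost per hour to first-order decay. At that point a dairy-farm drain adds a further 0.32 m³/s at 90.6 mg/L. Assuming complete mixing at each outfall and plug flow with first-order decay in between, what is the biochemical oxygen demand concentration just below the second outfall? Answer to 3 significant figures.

After mixing, C = (1.580·3.000 + 0.1530·100.0) / 1.733 = 20.04/1.733 = 11.56 mg/L; combined flow 1.733 m³/s.
Travel time t = 38.4·1000 / 0.19 = 202100 s = 56.14 h.
2.8%/h lost → k = −ln(1 − 0.028) = 0.02840 h⁻¹.
Applying C = C₀e^(−kt): 11.56 × 0.2030 = 2.348 mg/L.
At the second outfall, C = (1.733·2.348 + 0.3200·90.60) / (1.733 + 0.3200) = 16.10 mg/L.

16.1 mg/L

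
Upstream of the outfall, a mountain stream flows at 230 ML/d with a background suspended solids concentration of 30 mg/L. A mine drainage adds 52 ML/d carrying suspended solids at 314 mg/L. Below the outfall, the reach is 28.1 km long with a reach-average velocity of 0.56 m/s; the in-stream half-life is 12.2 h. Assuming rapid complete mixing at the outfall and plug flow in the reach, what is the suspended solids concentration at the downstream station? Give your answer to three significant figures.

Flow-weighted average: C = (230.0·30.00 + 52.00·314.0) / 282.0 = 23230/282.0 = 82.37 mg/L.
Travel time t = 28.1·1000 / 0.56 = 50180 s = 13.94 h.
Half-life 12.2 h → k = ln 2 / 12.2 = 0.05682 h⁻¹ = 1.364 d⁻¹.
Applying C = C₀e^(−kt): 82.37 × 0.4530 = 37.31 mg/L.

37.3 mg/L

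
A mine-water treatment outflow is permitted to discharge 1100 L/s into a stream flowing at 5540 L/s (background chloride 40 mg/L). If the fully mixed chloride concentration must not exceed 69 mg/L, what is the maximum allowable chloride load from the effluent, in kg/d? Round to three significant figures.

20400 kg/d

Mass balance at the limit: 5540·40.00 + 1100·Cₑ = 6640·69 → Cₑ = 215.1 mg/L.
1100 L/s = 1.100 m³/s. Load = 1.100 m³/s × 215.1 g/m³ × 86 400 s/d = 20440 kg/d.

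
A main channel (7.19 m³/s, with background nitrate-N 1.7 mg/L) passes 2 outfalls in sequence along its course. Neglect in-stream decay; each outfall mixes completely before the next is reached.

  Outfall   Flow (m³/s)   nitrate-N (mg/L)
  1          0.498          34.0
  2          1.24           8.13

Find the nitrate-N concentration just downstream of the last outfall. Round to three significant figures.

4.39 mg/L

After outfall 1: Q = 7.190 + 0.4980 = 7.688 m³/s; C = (7.190·1.700 + 0.4980·34.00)/7.688 = 3.792 mg/L.
After outfall 2: Q = 7.688 + 1.240 = 8.928 m³/s; C = (7.688·3.792 + 1.240·8.130)/8.928 = 4.395 mg/L.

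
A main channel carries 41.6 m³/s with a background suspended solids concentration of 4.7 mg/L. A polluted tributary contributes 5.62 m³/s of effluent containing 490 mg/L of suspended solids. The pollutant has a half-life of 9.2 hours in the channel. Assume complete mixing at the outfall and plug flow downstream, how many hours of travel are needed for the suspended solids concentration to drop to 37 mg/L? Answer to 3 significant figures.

6.95 h

Mixed concentration C = ΣQC/ΣQ = (41.60·4.700 + 5.620·490.0) / 47.22 = 2949/47.22 = 62.46 mg/L.
Half-life 9.2 h → k = ln 2 / 9.2 = 0.07534 h⁻¹ = 1.808 d⁻¹.
62.46·exp(−k·t) = 37 → t = ln(62.46/37)/k = 25020 s = 6.950 h.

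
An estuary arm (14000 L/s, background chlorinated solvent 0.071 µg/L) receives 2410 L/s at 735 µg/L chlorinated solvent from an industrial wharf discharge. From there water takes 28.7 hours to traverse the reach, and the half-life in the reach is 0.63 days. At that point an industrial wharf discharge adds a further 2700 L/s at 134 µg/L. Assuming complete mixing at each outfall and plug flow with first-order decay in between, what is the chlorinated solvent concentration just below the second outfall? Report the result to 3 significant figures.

43.8 µg/L

Flow-weighted average: C = (14000·0.07100 + 2410·735.0) / 16410 = 1772000/16410 = 108.0 µg/L; combined flow 16410 L/s.
Half-life 0.63 d → k = ln 2 / 0.63 = 1.100 d⁻¹.
Applying C = C₀e^(−kt): 108.0 × 0.2683 = 28.98 µg/L.
Second outfall: C = (16410·28.98 + 2700·134.0)/19110 = 43.81 µg/L.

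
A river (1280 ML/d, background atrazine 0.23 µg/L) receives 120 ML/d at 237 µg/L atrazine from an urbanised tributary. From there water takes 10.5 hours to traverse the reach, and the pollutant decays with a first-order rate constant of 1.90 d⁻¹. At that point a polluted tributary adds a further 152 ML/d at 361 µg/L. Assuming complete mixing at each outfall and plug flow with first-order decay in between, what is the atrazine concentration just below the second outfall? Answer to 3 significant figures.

43.4 µg/L

Conservation of mass: C = (1280·0.2300 + 120.0·237.0) / 1400 = 28730/1400 = 20.52 µg/L; combined flow 1400 ML/d.
Decay over the reach: 20.52·exp(−kt) = 20.52·0.4355 = 8.939 µg/L.
Second outfall: C = (1400·8.939 + 152.0·361.0)/1552 = 43.42 µg/L.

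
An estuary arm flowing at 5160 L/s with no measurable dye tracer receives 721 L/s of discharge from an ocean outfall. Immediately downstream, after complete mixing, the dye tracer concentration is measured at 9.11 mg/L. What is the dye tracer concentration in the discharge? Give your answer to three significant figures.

74.3 mg/L

Mass balance: 5160·0 + 721.0·Cₑ = 5881·9.110
→ Cₑ = (5881·9.110 − 5160·0) / 721.0 = 74.31 mg/L.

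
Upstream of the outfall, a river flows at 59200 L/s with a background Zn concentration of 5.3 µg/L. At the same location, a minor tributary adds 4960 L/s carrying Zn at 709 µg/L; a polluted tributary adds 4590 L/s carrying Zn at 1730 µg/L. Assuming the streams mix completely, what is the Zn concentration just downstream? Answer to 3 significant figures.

171 µg/L

Mixed concentration C = ΣQC/ΣQ = (59200·5.300 + 4960·709.0 + 4590·1730) / 68750 = 11770000/68750 = 171.2 µg/L.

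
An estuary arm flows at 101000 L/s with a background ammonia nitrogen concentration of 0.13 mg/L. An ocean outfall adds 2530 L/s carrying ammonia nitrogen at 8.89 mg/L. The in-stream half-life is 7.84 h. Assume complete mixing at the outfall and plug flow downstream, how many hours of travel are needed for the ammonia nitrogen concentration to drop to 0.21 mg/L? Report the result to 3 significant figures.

Mass balance: C = (101000·0.1300 + 2530·8.890) / 103500 = 35620/103500 = 0.3441 mg/L.
Half-life 7.84 h → k = ln 2 / 7.84 = 0.08841 h⁻¹ = 2.122 d⁻¹.
0.3441·exp(−k·t) = 0.21 → t = ln(0.3441/0.21)/k = 20100 s = 5.585 h.

5.58 h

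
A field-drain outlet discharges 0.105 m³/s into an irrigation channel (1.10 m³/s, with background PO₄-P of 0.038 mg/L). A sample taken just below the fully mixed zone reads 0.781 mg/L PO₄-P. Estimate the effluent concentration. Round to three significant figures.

8.56 mg/L

Mass balance: 1.100·0.03800 + 0.1050·Cₑ = 1.205·0.7810
→ Cₑ = (1.205·0.7810 − 1.100·0.03800) / 0.1050 = 8.565 mg/L.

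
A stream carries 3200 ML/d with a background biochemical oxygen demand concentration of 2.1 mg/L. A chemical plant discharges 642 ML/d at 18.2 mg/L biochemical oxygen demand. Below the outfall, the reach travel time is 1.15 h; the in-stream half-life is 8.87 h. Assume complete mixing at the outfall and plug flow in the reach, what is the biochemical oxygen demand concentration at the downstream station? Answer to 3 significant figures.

Conservation of mass: C = (3200·2.100 + 642.0·18.20) / 3842 = 18400/3842 = 4.790 mg/L.
Half-life 8.87 h → k = ln 2 / 8.87 = 0.07815 h⁻¹ = 1.875 d⁻¹.
Decay over the reach: 4.790·exp(−kt) = 4.790·0.9141 = 4.379 mg/L.

4.38 mg/L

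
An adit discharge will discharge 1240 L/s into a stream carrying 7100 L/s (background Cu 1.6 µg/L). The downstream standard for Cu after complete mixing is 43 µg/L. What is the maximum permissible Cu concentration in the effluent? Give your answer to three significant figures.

280 µg/L

At the limit, (Qr·Cr + Qe·Cₑ)/(Qr + Qe) = 43:
Cₑ = (8340·43 − 7100·1.600) / 1240 = 280.0 µg/L.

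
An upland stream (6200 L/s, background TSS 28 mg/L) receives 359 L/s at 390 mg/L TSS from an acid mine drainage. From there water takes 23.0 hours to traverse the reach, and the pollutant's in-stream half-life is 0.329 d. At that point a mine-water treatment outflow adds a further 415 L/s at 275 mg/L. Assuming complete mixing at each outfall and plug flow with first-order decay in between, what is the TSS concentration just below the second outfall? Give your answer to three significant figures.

22.3 mg/L

Mixed concentration C = ΣQC/ΣQ = (6200·28.00 + 359.0·390.0) / 6559 = 313600/6559 = 47.81 mg/L; combined flow 6559 L/s.
Half-life 0.329 d → k = ln 2 / 0.329 = 2.107 d⁻¹.
First-order decay: C = 47.81·exp(−k·t) = 47.81·0.1328 = 6.349 mg/L.
At the second outfall, C = (6559·6.349 + 415.0·275.0) / (6559 + 415.0) = 22.34 mg/L.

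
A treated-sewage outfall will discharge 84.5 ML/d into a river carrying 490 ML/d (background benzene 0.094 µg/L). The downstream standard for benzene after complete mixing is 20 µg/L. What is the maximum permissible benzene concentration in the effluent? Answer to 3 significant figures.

At the limit, (Qr·Cr + Qe·Cₑ)/(Qr + Qe) = 20:
Cₑ = (574.5·20 − 490.0·0.09400) / 84.50 = 135.4 µg/L.

135 µg/L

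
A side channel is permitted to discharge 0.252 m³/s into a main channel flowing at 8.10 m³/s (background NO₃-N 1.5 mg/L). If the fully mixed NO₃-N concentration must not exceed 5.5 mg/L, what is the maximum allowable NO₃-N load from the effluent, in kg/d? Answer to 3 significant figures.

Mass balance at the limit: 8.100·1.500 + 0.2520·Cₑ = 8.352·5.5 → Cₑ = 134.1 mg/L.
Load = 0.2520 m³/s × 134.1 g/m³ × 86 400 s/d = 2919 kg/d.

2920 kg/d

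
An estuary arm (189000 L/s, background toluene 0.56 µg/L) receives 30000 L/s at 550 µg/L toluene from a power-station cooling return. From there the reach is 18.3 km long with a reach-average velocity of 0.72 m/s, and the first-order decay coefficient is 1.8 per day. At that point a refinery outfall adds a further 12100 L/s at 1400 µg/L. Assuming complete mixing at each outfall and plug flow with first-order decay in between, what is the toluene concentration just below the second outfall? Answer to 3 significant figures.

116 µg/L

Mixed concentration C = ΣQC/ΣQ = (189000·0.5600 + 30000·550.0) / 219000 = 16610000/219000 = 75.83 µg/L; combined flow 219000 L/s.
Travel time t = 18.3·1000 / 0.72 = 25420 s = 7.060 h.
Decay over the reach: 75.83·exp(−kt) = 75.83·0.5889 = 44.65 µg/L.
At the second outfall, C = (219000·44.65 + 12100·1400) / (219000 + 12100) = 115.6 µg/L.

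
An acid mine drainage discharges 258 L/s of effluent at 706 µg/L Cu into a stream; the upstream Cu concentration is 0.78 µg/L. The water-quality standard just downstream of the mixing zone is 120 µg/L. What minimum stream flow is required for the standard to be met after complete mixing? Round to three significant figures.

Set C_mix = 120: (Q·0.7800 + 258.0·706.0) / (Q + 258.0) = 120
→ Q = 258.0·(706.0 − 120)/(120 − 0.7800) = 1268 L/s.

1270 L/s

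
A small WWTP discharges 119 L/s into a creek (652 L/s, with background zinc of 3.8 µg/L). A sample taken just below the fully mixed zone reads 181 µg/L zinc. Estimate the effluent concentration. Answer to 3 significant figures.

Mass balance: 652.0·3.800 + 119.0·Cₑ = 771.0·181.0
→ Cₑ = (771.0·181.0 − 652.0·3.800) / 119.0 = 1152 µg/L.

1150 µg/L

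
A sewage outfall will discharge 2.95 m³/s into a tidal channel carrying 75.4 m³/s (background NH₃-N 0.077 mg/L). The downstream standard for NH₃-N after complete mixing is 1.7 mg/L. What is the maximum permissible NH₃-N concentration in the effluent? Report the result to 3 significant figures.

43.2 mg/L

At the limit, (Qr·Cr + Qe·Cₑ)/(Qr + Qe) = 1.7:
Cₑ = (78.35·1.7 − 75.40·0.07700) / 2.950 = 43.18 mg/L.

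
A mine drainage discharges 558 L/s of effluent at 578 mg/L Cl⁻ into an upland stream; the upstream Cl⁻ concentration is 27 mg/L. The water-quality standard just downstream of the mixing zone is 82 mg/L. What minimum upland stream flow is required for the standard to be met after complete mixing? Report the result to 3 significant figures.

5030 L/s

Set C_mix = 82: (Q·27.00 + 558.0·578.0) / (Q + 558.0) = 82
→ Q = 558.0·(578.0 − 82)/(82 − 27.00) = 5032 L/s.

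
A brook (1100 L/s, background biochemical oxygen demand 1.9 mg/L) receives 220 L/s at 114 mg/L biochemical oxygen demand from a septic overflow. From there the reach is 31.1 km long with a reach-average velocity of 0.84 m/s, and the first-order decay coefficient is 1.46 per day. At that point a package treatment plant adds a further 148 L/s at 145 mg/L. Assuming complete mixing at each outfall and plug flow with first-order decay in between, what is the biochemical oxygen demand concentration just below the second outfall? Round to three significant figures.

After mixing, C = (1100·1.900 + 220.0·114.0) / 1320 = 27170/1320 = 20.58 mg/L; combined flow 1320 L/s.
Travel time t = 31.1·1000 / 0.84 = 37020 s = 10.28 h.
First-order decay: C = 20.58·exp(−k·t) = 20.58·0.5349 = 11.01 mg/L.
Second outfall: C = (1320·11.01 + 148.0·145.0)/1468 = 24.52 mg/L.

24.5 mg/L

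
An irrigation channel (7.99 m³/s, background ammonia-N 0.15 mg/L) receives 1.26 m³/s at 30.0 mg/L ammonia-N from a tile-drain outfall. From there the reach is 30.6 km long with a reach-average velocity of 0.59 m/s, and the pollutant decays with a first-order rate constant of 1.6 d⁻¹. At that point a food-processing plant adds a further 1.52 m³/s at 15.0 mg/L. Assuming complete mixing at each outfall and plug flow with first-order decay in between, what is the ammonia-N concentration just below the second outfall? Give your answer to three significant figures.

After mixing, C = (7.990·0.1500 + 1.260·30.00) / 9.250 = 39.00/9.250 = 4.216 mg/L; combined flow 9.250 m³/s.
Travel time t = 30.6·1000 / 0.59 = 51860 s = 14.41 h.
Decay over the reach: 4.216·exp(−kt) = 4.216·0.3827 = 1.614 mg/L.
At the second outfall, C = (9.250·1.614 + 1.520·15.00) / (9.250 + 1.520) = 3.503 mg/L.

3.50 mg/L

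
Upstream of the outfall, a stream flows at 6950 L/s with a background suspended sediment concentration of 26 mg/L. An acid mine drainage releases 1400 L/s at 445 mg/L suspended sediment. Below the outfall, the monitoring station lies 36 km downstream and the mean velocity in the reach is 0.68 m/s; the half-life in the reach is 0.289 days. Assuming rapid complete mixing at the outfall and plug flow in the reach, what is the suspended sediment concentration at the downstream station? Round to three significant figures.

Mixed concentration C = ΣQC/ΣQ = (6950·26.00 + 1400·445.0) / 8350 = 803700/8350 = 96.25 mg/L.
Travel time t = 36·1000 / 0.68 = 52940 s = 14.71 h.
Half-life 0.289 d → k = ln 2 / 0.289 = 2.398 d⁻¹.
First-order decay: C = 96.25·exp(−k·t) = 96.25·0.2300 = 22.14 mg/L.

22.1 mg/L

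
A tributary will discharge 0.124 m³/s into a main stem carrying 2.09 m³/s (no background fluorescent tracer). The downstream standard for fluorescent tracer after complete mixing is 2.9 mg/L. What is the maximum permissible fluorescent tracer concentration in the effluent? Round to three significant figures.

51.8 mg/L

At the limit, (Qr·Cr + Qe·Cₑ)/(Qr + Qe) = 2.9:
Cₑ = (2.214·2.9 − 2.090·0) / 0.1240 = 51.78 mg/L.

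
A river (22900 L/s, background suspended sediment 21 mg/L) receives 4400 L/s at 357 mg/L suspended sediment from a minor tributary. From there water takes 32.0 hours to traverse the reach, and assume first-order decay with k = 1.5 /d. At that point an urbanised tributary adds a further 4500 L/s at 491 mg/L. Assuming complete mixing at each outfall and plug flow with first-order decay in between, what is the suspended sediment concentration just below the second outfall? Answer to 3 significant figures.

Conservation of mass: C = (22900·21.00 + 4400·357.0) / 27300 = 2052000/27300 = 75.15 mg/L; combined flow 27300 L/s.
Applying C = C₀e^(−kt): 75.15 × 0.1353 = 10.17 mg/L.
Second outfall: C = (27300·10.17 + 4500·491.0)/31800 = 78.21 mg/L.

78.2 mg/L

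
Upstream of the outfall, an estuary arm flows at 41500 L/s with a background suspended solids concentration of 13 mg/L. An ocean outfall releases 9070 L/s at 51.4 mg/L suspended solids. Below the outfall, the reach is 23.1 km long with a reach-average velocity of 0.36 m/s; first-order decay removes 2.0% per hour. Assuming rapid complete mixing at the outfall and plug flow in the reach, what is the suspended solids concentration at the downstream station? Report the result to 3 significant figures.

13.9 mg/L

Mixed concentration C = ΣQC/ΣQ = (41500·13.00 + 9070·51.40) / 50570 = 1006000/50570 = 19.89 mg/L.
Travel time t = 23.1·1000 / 0.36 = 64170 s = 17.82 h.
2.0%/h lost → k = −ln(1 − 0.02) = 0.02020 h⁻¹.
Decay over the reach: 19.89·exp(−kt) = 19.89·0.6976 = 13.87 mg/L.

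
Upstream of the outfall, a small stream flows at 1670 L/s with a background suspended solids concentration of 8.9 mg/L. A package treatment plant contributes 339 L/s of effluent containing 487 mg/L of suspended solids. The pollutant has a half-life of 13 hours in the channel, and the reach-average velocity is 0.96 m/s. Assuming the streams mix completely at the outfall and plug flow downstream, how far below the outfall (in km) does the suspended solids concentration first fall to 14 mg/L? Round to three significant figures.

Conservation of mass: C = (1670·8.900 + 339.0·487.0) / 2009 = 180000/2009 = 89.57 mg/L.
Half-life 13 h → k = ln 2 / 13 = 0.05332 h⁻¹ = 1.280 d⁻¹.
Set 89.57·exp(−k·t) = 14 → t = ln(89.57/14)/k = 125300 s = 34.81 h.
Distance = v·t = 0.96·125300 = 120300 m = 120.3 km.

120 km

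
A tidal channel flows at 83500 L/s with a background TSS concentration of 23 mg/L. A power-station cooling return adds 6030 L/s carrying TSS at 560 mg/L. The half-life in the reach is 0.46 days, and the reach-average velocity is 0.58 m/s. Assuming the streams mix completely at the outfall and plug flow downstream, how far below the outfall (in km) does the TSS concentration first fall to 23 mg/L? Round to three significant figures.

31.4 km

After mixing, C = (83500·23.00 + 6030·560.0) / 89530 = 5297000/89530 = 59.17 mg/L.
Half-life 0.46 d → k = ln 2 / 0.46 = 1.507 d⁻¹.
Set 59.17·exp(−k·t) = 23 → t = ln(59.17/23)/k = 54180 s = 15.05 h.
Distance = v·t = 0.58·54180 = 31420 m = 31.42 km.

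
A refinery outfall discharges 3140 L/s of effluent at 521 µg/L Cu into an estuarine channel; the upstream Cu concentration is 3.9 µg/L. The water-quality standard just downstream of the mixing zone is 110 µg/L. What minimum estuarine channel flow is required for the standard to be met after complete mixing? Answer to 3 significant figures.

12200 L/s

Set C_mix = 110: (Q·3.900 + 3140·521.0) / (Q + 3140) = 110
→ Q = 3140·(521.0 − 110)/(110 − 3.900) = 12160 L/s.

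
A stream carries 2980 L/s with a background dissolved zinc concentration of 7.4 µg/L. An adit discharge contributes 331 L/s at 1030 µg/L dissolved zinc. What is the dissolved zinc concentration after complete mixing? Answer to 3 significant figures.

Flow-weighted average: C = (2980·7.400 + 331.0·1030) / 3311 = 363000/3311 = 109.6 µg/L.

110 µg/L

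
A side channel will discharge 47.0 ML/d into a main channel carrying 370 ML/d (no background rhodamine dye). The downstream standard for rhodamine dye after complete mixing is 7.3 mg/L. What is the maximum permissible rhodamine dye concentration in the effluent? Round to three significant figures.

At the limit, (Qr·Cr + Qe·Cₑ)/(Qr + Qe) = 7.3:
Cₑ = (417.0·7.3 − 370.0·0) / 47.00 = 64.77 mg/L.

64.8 mg/L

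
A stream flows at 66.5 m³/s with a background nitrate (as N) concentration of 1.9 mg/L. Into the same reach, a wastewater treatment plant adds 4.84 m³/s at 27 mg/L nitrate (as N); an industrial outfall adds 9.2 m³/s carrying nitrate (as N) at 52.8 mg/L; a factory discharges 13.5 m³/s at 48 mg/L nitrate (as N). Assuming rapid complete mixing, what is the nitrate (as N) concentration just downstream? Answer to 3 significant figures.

Mixed concentration C = ΣQC/ΣQ = (66.50·1.900 + 4.840·27.00 + 9.200·52.80 + 13.50·48.00) / 94.04 = 1391/94.04 = 14.79 mg/L.

14.8 mg/L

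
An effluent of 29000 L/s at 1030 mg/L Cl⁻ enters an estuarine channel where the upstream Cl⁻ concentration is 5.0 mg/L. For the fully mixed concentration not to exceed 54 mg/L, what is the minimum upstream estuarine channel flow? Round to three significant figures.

Set C_mix = 54: (Q·5.000 + 29000·1030) / (Q + 29000) = 54
→ Q = 29000·(1030 − 54)/(54 − 5.000) = 577600 L/s.

578000 L/s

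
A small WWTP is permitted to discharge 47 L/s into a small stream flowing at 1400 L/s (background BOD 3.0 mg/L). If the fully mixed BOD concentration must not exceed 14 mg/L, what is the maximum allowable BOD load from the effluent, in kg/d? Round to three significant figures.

Mass balance at the limit: 1400·3.000 + 47.00·Cₑ = 1447·14 → Cₑ = 341.7 mg/L.
47.00 L/s = 0.04700 m³/s. Load = 0.04700 m³/s × 341.7 g/m³ × 86 400 s/d = 1387 kg/d.

1390 kg/d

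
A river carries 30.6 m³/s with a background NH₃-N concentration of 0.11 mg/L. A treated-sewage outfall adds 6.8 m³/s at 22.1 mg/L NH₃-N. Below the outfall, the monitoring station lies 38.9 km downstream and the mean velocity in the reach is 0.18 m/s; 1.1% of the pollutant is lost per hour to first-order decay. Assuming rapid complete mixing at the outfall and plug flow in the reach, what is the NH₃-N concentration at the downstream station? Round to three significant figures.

Mass balance: C = (30.60·0.1100 + 6.800·22.10) / 37.40 = 153.6/37.40 = 4.108 mg/L.
Travel time t = 38.9·1000 / 0.18 = 216100 s = 60.03 h.
1.1%/h lost → k = −ln(1 − 0.011) = 0.01106 h⁻¹.
Decay over the reach: 4.108·exp(−kt) = 4.108·0.5148 = 2.115 mg/L.

2.11 mg/L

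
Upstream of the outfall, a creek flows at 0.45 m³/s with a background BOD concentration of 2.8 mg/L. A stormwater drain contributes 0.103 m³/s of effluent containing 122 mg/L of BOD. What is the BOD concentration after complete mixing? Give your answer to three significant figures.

25.0 mg/L

Mass balance: C = (0.4500·2.800 + 0.1030·122.0) / 0.5530 = 13.83/0.5530 = 25.00 mg/L.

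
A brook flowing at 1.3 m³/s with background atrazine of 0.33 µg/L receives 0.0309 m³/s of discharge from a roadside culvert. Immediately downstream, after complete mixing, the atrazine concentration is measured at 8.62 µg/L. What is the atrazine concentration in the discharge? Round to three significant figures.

357 µg/L

Mass balance: 1.300·0.3300 + 0.03090·Cₑ = 1.331·8.620
→ Cₑ = (1.331·8.620 − 1.300·0.3300) / 0.03090 = 357.4 µg/L.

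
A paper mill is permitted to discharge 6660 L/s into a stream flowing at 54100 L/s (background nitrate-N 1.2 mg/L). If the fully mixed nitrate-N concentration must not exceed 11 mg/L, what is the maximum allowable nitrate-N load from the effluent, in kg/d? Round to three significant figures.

52100 kg/d

Mass balance at the limit: 54100·1.200 + 6660·Cₑ = 60760·11 → Cₑ = 90.61 mg/L.
6660 L/s = 6.660 m³/s. Load = 6.660 m³/s × 90.61 g/m³ × 86 400 s/d = 52140 kg/d.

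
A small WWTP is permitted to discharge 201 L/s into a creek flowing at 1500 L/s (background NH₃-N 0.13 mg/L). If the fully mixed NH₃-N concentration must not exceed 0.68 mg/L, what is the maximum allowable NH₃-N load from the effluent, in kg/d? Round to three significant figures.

Mass balance at the limit: 1500·0.1300 + 201.0·Cₑ = 1701·0.68 → Cₑ = 4.784 mg/L.
201.0 L/s = 0.2010 m³/s. Load = 0.2010 m³/s × 4.784 g/m³ × 86 400 s/d = 83.09 kg/d.

83.1 kg/d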